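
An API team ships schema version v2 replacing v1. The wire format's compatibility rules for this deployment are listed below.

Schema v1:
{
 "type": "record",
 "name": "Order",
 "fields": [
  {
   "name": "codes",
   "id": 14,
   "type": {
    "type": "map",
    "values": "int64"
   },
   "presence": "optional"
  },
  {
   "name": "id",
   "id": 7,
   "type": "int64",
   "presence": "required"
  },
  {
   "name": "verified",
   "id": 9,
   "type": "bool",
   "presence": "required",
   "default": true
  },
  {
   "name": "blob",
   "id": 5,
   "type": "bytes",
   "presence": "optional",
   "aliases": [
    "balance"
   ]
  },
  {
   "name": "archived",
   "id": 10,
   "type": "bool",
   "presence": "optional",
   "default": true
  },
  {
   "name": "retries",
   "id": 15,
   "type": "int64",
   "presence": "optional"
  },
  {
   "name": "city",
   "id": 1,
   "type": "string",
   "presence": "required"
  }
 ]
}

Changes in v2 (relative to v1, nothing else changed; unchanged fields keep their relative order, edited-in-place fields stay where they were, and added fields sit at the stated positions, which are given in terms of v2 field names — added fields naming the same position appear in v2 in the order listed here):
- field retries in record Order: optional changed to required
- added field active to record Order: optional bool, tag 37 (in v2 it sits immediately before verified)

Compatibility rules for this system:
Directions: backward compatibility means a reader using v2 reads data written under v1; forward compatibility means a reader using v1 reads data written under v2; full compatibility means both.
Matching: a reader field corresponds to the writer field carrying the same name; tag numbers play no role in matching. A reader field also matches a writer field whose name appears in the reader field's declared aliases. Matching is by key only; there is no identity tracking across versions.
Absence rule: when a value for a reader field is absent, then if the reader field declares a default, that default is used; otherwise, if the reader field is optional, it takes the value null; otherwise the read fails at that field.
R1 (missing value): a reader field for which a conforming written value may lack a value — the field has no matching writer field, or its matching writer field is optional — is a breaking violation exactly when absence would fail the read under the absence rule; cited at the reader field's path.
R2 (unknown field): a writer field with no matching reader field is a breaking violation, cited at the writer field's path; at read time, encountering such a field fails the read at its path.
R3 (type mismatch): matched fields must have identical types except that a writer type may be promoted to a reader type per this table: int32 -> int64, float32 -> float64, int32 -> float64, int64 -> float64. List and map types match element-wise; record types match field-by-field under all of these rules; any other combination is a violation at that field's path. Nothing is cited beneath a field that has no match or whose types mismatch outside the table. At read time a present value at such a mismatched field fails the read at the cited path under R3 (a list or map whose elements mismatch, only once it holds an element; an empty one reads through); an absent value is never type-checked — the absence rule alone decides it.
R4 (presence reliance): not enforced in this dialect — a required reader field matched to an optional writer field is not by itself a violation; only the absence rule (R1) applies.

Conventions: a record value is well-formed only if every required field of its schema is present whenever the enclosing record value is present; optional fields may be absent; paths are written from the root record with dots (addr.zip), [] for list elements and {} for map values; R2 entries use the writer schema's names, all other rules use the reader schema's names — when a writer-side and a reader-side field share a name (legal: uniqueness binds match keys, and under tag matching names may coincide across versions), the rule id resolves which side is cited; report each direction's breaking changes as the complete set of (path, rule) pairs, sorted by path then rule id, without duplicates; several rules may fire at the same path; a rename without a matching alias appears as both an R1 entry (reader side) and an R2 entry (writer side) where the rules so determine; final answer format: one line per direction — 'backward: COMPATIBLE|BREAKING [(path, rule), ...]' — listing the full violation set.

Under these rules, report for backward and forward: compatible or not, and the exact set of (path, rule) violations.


each type pair in Order: writer, then reader
checking backward for Order: reader v2 against writer v1:
  codes: map<string, int64> -> map<string, int64>, writer optional; from codes
  id: int64 -> int64, writer required; from id
  active has no writer counterpart
  verified: bool -> bool, writer required; from verified
  blob: bytes -> bytes, writer optional; from blob
  archived: bool -> bool, writer optional; from archived
  retries: int64 -> int64, writer optional; from retries
  city: string -> string, writer required; from city
  violation R1 at retries
  => backward verdict for Order: BREAKING, 1 violation(s)
checking forward for Order: reader v1 against writer v2:
  codes: map<string, int64> -> map<string, int64>, writer optional; from codes
  id: int64 -> int64, writer required; from id
  verified: bool -> bool, writer required; from verified
  blob: bytes -> bytes, writer optional; from blob
  archived: bool -> bool, writer optional; from archived
  retries: int64 -> int64, writer required; from retries
  city: string -> string, writer required; from city
  active (writer side), unknown to reader
  violation R2 at active
  => forward verdict for Order: BREAKING, 1 violation(s)

backward: BREAKING [(retries, R1)]; forward: BREAKING [(active, R2)]


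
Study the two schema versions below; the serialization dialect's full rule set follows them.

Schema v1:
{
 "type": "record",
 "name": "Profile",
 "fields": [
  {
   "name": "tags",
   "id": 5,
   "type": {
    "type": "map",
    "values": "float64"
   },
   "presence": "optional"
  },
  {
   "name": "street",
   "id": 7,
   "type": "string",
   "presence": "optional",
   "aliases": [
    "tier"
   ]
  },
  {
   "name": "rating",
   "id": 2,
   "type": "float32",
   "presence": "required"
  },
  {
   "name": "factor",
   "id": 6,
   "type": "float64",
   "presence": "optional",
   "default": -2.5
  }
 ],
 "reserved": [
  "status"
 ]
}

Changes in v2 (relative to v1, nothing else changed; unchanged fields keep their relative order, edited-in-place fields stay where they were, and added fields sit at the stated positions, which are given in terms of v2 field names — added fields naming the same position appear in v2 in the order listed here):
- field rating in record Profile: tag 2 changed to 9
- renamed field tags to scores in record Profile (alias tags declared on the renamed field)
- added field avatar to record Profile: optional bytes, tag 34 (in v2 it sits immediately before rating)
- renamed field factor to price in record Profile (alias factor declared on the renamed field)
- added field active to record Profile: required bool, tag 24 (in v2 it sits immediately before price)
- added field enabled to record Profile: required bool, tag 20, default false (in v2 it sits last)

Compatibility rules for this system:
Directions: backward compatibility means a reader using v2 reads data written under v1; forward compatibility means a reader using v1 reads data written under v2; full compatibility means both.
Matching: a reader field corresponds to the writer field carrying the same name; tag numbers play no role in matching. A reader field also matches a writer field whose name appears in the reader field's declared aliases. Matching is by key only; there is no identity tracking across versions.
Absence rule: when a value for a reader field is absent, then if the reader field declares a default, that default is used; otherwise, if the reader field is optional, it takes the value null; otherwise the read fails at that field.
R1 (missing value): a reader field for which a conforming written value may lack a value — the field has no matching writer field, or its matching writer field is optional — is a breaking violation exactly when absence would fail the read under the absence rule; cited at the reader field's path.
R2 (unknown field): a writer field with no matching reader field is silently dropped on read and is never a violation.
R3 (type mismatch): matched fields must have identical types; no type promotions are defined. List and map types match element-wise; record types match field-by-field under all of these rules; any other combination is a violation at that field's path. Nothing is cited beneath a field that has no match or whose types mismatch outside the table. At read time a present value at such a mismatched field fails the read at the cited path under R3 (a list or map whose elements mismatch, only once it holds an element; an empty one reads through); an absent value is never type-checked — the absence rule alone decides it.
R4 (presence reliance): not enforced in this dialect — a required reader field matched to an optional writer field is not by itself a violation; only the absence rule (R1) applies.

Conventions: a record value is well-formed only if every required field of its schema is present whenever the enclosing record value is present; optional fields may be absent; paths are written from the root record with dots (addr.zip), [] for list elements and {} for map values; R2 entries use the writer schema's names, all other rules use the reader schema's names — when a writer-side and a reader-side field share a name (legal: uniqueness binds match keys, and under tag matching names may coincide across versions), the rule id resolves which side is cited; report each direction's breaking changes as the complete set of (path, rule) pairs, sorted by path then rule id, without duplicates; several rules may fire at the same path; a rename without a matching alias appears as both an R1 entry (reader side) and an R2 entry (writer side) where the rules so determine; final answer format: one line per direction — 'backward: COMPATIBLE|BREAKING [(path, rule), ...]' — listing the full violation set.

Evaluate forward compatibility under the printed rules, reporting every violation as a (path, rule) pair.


the writer's type comes first in each Profile pair
checking forward for Profile: reader v1 against writer v2:
  tags has no writer counterpart
  writer optional, string -> string: reader street maps from writer street
  writer required, float32 -> float32: reader rating maps from writer rating
  factor has no writer counterpart
  leftover writer field: scores
  leftover writer field: avatar
  leftover writer field: active
  leftover writer field: price
  leftover writer field: enabled
  nothing fires on Profile: forward is COMPATIBLE
the rest of the Profile diff is inert for this question:
  field rating in record Profile: tag 2 changed to 9 -> no rule fires on it in Profile's dialect; the asked verdict holds
  renamed field tags to scores in record Profile (alias tags declared on the renamed field) -> no rule fires on it in Profile's dialect; the asked verdict holds
  added field enabled to record Profile: required bool, tag 20, default false (in v2 it sits last) -> no rule fires on it in Profile's dialect; the asked verdict holds
  renamed field factor to price in record Profile (alias factor declared on the renamed field) -> no rule fires on it in Profile's dialect; the asked verdict holds
  added field active to record Profile: required bool, tag 24 (in v2 it sits immediately before price) -> affects backward compatibility only, which is not asked
  added field avatar to record Profile: optional bytes, tag 34 (in v2 it sits immediately before rating) -> no rule fires on it in Profile's dialect; the asked verdict holds

forward: COMPATIBLE []


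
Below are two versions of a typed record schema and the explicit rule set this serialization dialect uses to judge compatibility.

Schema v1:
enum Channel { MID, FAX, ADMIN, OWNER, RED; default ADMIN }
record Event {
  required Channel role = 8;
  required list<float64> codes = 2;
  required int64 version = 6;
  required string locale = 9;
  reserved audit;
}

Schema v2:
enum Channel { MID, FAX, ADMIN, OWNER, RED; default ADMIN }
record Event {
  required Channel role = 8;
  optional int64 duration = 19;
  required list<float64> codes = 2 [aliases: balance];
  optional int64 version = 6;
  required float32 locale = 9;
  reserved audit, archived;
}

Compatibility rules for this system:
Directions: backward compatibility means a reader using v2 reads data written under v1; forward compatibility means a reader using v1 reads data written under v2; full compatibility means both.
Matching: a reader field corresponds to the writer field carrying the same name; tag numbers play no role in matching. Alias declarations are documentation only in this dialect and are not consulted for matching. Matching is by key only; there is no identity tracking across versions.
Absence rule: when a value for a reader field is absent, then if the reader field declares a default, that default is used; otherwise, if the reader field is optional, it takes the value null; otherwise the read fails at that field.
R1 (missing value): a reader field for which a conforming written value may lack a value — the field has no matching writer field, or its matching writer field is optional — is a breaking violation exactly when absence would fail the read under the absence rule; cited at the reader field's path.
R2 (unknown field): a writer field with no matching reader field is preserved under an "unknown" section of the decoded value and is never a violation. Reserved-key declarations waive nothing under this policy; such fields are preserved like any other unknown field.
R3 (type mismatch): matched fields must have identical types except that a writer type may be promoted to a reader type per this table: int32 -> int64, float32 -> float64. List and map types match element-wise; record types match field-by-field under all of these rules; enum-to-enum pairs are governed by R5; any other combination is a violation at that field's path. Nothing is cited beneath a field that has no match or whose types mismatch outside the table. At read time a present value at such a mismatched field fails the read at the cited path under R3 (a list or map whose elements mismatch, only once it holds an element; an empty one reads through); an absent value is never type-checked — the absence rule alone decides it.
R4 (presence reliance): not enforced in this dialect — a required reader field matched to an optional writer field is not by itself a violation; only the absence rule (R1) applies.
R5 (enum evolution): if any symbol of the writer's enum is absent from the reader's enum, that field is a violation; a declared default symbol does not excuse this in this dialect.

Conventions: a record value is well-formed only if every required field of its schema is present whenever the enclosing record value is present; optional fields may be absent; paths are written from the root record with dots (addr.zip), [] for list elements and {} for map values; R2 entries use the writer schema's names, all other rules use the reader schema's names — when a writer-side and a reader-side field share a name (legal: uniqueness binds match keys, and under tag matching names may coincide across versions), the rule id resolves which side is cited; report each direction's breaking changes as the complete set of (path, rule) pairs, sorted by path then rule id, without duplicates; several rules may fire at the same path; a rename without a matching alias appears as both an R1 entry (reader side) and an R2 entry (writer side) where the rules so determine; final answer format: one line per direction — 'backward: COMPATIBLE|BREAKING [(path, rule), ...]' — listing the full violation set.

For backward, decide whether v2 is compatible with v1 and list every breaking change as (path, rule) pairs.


arrows below run writer -> reader for Event
backward for Event (reader v2, writer v1):
  role: Channel -> Channel, writer required; from role
  duration: no writer match
  codes: list<float64> -> list<float64>, writer required; from codes
  version: int64 -> int64, writer required; from version
  locale: string -> float32, writer required; from locale
  rule R3 violated at locale
  => 1 violation(s): backward is BREAKING for Event
checking off the Event differences that do not matter here:
  field version in record Event: required changed to optional -> matters only for Event's forward compatibility — outside the asked direction
  added field duration to record Event: optional int64, tag 19 (in v2 it sits immediately before codes) -> triggers nothing under Event's printed rules — same verdict

backward: BREAKING [(locale, R3)]


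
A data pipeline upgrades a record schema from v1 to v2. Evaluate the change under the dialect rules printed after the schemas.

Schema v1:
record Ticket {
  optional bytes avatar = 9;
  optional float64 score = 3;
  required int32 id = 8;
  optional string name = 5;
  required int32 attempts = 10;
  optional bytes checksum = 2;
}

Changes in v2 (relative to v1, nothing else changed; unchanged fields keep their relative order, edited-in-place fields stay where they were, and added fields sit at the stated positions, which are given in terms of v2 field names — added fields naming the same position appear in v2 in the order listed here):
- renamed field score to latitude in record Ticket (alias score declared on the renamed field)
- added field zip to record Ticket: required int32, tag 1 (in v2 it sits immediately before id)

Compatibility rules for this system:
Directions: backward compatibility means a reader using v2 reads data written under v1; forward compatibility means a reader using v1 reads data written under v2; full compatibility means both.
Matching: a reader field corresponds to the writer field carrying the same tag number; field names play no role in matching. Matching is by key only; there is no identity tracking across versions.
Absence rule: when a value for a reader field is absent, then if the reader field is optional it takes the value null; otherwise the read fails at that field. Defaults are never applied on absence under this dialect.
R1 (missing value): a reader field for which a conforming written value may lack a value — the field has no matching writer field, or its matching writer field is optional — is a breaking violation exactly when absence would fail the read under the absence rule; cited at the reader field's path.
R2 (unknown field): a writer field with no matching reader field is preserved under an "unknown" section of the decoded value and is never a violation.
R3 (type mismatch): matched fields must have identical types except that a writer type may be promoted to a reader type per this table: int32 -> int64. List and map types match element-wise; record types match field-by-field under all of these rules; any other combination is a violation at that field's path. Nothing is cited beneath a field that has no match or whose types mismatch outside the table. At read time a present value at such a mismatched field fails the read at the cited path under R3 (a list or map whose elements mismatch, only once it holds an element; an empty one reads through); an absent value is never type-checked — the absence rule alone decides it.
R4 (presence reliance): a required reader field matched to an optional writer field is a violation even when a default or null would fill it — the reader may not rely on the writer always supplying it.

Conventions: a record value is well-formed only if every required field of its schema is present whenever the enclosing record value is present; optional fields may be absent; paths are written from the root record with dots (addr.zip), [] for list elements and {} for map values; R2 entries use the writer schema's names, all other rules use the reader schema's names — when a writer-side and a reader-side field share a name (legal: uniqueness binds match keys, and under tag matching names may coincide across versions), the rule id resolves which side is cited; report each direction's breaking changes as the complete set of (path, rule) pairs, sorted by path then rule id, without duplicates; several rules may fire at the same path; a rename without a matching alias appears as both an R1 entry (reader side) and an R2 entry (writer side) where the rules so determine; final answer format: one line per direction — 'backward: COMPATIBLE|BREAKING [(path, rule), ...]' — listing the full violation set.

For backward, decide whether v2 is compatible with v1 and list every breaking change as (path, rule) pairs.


in Ticket below, arrows point writer -> reader
backward for Ticket (reader v2, writer v1):
  avatar <- avatar (bytes -> bytes, writer optional)
  latitude <- score (float64 -> float64, writer optional)
  zip: no writer match
  id <- id (int32 -> int32, writer required)
  name <- name (string -> string, writer optional)
  attempts <- attempts (int32 -> int32, writer required)
  checksum <- checksum (bytes -> bytes, writer optional)
  rule R1 violated at zip
  => 1 violation(s): backward is BREAKING for Ticket
ruling out the remaining Ticket differences:
  renamed field score to latitude in record Ticket (alias score declared on the renamed field) -> triggers nothing under Ticket's printed rules — same verdict

backward: BREAKING [(zip, R1)]


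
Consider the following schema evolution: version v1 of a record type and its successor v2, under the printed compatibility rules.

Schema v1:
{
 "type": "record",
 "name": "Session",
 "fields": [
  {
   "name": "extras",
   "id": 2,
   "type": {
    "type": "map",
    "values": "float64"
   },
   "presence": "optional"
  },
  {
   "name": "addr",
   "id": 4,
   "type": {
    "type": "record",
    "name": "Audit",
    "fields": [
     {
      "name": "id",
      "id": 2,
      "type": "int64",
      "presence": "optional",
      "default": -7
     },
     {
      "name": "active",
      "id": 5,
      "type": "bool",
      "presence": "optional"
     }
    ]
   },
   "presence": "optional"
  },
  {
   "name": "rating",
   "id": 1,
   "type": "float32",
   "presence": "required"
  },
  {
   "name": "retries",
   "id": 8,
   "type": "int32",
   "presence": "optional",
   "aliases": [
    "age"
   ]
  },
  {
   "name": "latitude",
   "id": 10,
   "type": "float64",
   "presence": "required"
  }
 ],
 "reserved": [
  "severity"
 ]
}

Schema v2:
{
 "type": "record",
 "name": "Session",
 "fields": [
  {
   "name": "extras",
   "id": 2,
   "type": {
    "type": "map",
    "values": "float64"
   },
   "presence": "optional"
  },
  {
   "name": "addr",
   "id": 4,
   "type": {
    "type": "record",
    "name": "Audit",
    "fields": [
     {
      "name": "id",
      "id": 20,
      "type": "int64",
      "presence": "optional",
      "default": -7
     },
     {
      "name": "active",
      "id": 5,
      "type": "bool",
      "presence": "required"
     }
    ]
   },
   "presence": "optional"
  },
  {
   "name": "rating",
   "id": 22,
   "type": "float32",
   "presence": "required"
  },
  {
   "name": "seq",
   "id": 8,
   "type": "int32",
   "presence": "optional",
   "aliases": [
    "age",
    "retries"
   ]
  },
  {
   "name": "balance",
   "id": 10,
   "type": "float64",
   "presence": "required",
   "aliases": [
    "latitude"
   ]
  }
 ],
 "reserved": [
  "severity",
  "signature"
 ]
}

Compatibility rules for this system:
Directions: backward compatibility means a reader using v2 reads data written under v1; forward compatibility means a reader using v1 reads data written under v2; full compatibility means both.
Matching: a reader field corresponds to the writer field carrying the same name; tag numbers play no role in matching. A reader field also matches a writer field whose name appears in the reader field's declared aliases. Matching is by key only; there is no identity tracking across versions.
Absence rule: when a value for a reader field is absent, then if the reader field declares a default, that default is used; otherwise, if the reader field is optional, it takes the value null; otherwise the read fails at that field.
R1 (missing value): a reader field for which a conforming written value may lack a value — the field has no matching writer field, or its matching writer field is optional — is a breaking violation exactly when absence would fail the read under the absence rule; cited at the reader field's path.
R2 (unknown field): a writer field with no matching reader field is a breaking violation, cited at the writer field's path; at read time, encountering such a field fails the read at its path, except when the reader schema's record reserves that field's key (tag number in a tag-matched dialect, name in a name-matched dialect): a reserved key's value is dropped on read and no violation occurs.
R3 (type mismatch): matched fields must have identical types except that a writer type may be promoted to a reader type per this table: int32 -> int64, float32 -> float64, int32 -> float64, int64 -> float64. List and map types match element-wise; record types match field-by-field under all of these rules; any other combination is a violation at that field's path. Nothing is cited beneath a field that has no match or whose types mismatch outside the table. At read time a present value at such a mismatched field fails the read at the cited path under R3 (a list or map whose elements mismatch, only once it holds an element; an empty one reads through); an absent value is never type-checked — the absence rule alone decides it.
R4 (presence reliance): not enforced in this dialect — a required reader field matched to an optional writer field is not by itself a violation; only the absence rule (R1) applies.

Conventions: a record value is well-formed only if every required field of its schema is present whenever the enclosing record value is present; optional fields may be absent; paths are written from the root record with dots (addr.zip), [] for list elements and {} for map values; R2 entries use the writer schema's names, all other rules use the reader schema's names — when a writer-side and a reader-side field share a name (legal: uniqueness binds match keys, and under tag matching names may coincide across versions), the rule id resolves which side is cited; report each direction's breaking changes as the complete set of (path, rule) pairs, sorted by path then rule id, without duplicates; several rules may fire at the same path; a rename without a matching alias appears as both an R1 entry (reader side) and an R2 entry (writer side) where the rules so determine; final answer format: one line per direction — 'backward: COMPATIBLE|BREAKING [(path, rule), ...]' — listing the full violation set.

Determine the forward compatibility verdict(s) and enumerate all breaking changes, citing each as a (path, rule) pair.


forward: BREAKING [(balance, R2), (latitude, R1), (seq, R2)]

in Session below, arrows point writer -> reader
forward on Session — v1 reading data written by v2:
  extras: paired with writer extras (map<string, float64> -> map<string, float64>; writer optional)
  addr: paired with writer addr (Audit -> Audit; writer optional)
  rating: paired with writer rating (float32 -> float32; writer required)
  retries: no writer-side match
  latitude: no writer-side match
  writer field seq has no reader counterpart
  writer field balance has no reader counterpart
  addr.id: paired with writer addr.id (int64 -> int64; writer optional)
  addr.active: paired with writer addr.active (bool -> bool; writer required)
  breaking: (balance, R2)
  breaking: (latitude, R1)
  breaking: (seq, R2)
  forward on Session therefore BREAKING (3)
the other Session changes do not affect what is asked:
  field id in record Audit: tag 2 changed to 20 -> inert for the asked Session verdict: nothing fires
  field active in record Audit: optional changed to required -> fires only in the backward direction of Session, which is not asked here
  field rating in record Session: tag 1 changed to 22 -> inert for the asked Session verdict: nothing fires


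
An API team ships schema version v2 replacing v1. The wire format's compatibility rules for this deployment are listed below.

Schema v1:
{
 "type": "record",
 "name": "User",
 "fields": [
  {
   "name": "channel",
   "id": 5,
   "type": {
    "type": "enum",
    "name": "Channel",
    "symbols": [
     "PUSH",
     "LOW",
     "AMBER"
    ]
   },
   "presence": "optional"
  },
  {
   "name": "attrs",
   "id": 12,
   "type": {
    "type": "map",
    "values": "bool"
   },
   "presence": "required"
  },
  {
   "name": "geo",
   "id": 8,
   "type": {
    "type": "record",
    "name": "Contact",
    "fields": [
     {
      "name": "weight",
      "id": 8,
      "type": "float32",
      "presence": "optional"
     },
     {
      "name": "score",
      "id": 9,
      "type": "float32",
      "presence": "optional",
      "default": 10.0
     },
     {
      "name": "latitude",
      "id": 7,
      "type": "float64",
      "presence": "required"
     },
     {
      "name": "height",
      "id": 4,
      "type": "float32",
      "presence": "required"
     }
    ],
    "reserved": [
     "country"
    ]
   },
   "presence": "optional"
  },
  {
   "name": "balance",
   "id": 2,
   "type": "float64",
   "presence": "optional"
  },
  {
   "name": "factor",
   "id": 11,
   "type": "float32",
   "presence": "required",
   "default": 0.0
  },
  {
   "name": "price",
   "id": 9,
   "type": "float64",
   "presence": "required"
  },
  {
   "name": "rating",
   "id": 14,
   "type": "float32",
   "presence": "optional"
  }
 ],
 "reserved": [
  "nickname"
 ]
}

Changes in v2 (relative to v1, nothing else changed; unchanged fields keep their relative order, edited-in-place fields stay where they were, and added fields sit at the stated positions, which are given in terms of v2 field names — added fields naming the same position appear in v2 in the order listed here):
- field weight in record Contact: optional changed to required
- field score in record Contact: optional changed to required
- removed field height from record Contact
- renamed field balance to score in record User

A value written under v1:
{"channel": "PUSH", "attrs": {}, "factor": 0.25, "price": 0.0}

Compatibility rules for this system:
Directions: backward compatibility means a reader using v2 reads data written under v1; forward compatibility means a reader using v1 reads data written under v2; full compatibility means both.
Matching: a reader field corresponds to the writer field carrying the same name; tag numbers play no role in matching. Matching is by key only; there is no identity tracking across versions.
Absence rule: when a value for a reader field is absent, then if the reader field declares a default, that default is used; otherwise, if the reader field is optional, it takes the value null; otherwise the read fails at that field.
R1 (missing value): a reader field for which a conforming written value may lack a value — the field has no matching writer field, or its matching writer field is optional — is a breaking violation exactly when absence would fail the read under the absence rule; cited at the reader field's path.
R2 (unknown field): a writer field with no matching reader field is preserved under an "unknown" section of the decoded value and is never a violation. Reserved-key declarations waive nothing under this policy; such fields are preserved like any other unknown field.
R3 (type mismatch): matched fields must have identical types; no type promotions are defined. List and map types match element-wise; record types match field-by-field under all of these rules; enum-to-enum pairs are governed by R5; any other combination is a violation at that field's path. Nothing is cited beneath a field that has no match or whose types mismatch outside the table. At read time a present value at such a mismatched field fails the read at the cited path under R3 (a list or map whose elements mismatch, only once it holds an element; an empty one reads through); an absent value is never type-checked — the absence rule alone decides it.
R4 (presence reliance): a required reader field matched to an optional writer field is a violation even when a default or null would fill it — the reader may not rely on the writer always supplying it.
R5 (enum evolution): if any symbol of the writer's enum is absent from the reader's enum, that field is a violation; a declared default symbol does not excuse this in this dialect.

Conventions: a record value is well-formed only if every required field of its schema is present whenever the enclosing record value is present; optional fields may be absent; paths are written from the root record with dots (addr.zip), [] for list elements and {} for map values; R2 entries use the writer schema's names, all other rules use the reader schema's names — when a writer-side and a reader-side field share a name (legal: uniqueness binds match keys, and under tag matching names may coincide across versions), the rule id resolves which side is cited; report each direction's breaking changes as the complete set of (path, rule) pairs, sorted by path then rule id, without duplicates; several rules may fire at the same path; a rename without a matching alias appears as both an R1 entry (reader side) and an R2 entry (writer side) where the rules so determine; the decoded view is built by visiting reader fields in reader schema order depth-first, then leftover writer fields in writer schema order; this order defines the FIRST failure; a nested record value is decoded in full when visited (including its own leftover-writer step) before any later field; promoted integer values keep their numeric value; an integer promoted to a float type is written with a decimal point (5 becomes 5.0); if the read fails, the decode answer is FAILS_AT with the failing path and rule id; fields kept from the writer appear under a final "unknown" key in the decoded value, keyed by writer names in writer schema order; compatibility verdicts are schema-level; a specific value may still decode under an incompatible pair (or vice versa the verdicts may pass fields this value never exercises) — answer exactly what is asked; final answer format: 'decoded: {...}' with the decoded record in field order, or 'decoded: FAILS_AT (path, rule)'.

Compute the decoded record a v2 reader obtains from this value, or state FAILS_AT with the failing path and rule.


decoded: {"channel": "PUSH", "attrs": {}, "geo": null, "score": null, "factor": 0.25, "price": 0.0, "rating": null}

the writer's type comes first in each User pair
decode walk for User under reader schema v2:
  channel := "PUSH"
  attrs := {}
  geo := null (absent, optional -> null)
  score := null (absent, optional -> null)
  factor := 0.25
  price := 0.0
  rating := null (absent, optional -> null)
  => decoded: {"channel": "PUSH", "attrs": {}, "geo": null, "score": null, "factor": 0.25, "price": 0.0, "rating": null}
checking off the User differences that do not matter here:
  field weight in record Contact: optional changed to required -> a verdict-level change on User — the shown value reads the same
  field score in record Contact: optional changed to required -> a verdict-level change on User — the shown value reads the same
  removed field height from record Contact -> a verdict-level change on User — the shown value reads the same


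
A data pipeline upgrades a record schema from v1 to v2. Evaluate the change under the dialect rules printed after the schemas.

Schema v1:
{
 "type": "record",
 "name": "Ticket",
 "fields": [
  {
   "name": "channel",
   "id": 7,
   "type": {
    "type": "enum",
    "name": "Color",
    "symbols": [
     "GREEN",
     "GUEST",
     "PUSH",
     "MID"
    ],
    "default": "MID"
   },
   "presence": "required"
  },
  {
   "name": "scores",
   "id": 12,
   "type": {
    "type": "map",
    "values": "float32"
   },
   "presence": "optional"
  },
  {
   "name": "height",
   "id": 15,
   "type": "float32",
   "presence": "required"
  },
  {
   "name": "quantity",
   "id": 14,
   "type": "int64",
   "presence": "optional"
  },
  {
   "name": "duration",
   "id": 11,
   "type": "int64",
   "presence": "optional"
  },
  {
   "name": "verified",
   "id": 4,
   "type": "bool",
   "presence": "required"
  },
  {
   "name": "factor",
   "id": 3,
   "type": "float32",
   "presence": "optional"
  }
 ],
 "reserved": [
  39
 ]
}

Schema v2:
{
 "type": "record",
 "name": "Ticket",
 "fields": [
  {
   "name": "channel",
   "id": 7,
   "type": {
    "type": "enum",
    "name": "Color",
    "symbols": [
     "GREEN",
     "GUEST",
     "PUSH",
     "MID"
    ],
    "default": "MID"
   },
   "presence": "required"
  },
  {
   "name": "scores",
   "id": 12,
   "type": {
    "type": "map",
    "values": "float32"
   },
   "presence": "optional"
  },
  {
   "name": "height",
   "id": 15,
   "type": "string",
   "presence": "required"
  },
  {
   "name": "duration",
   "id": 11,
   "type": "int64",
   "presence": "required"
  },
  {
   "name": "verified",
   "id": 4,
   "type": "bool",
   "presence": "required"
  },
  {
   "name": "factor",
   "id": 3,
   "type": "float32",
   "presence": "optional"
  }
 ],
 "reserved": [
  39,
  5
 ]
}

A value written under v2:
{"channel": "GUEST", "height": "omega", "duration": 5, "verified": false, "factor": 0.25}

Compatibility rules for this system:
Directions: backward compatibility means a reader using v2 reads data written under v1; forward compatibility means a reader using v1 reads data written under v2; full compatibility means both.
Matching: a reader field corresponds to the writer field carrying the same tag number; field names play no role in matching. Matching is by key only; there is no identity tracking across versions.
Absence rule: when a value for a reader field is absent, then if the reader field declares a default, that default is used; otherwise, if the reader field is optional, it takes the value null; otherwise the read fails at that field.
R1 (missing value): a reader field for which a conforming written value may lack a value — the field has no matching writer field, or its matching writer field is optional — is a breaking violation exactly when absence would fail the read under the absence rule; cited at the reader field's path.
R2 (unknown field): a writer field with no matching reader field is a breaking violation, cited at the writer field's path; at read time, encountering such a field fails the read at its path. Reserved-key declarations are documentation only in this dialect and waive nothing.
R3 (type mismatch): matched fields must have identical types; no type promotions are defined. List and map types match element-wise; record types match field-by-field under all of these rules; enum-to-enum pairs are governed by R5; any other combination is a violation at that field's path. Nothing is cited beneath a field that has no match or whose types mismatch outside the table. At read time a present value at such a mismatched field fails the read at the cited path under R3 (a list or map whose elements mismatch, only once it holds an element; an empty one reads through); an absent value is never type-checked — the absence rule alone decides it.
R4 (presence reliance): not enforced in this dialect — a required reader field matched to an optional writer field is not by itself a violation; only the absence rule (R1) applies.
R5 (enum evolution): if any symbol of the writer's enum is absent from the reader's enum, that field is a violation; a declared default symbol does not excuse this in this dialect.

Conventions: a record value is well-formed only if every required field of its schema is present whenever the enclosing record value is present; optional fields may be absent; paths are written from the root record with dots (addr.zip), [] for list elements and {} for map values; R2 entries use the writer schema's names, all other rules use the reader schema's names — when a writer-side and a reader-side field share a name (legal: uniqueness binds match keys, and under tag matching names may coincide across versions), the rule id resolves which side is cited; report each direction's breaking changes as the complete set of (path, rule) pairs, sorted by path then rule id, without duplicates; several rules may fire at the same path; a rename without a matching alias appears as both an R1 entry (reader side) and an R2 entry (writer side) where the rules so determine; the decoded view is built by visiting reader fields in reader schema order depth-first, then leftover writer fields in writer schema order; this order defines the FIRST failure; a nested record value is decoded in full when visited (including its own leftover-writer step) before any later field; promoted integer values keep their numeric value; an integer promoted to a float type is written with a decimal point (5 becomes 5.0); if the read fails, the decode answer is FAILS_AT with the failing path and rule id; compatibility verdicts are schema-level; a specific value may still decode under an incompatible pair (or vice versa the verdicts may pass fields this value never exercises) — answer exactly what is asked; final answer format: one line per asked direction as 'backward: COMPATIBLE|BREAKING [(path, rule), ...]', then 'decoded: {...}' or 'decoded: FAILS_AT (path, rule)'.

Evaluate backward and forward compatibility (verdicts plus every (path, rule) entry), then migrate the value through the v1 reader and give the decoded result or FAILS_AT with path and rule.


backward: BREAKING [(duration, R1), (height, R3), (quantity, R2)]; forward: BREAKING [(height, R3)]; decoded: FAILS_AT (height, R3)

arrows below run writer -> reader for Ticket
backward pass over Ticket, reader schema v2, writer schema v1:
  channel: paired with writer channel (Color -> Color; writer required)
  scores: paired with writer scores (map<string, float32> -> map<string, float32>; writer optional)
  height: paired with writer height (float32 -> string; writer required)
  duration: paired with writer duration (int64 -> int64; writer optional)
  verified: paired with writer verified (bool -> bool; writer required)
  factor: paired with writer factor (float32 -> float32; writer optional)
  writer quantity: unknown to reader
  breaking: (duration, R1)
  breaking: (height, R3)
  breaking: (quantity, R2)
  => 3 violation(s): backward is BREAKING for Ticket
forward pass over Ticket, reader schema v1, writer schema v2:
  channel: paired with writer channel (Color -> Color; writer required)
  scores: paired with writer scores (map<string, float32> -> map<string, float32>; writer optional)
  height: paired with writer height (string -> float32; writer required)
  no writer field matches reader quantity
  duration: paired with writer duration (int64 -> int64; writer required)
  verified: paired with writer verified (bool -> bool; writer required)
  factor: paired with writer factor (float32 -> float32; writer optional)
  breaking: (height, R3)
  => 1 violation(s): forward is BREAKING for Ticket
migrating the Ticket value to v1:
  channel := "GUEST"
  scores := null (not supplied -> null)
  read fails at height under R3
  => FAILS_AT (height, R3)
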